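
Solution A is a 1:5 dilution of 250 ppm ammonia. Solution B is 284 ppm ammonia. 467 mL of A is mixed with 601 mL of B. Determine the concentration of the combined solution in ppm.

C_A = 250 ppm / 5 = 50.0 ppm.
C_mix = (C_A·V_A + C_B·V_B)/(V_A + V_B) = (50.0×467 + 284×601) / 1068 = 182 ppm.

182 ppm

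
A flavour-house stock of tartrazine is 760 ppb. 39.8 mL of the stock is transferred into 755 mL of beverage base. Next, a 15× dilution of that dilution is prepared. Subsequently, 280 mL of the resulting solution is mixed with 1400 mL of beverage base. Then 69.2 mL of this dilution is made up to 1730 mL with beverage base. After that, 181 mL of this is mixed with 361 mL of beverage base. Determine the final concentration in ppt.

5.65 ppt

Overall dilution factor = 19.97 × 15 × 6 × 25 × 2.994 = 1.35 × 10⁵.
760 ppb / 1.35 × 10⁵ = 5.65 × 10⁻³ ppb = 5.65 ppt.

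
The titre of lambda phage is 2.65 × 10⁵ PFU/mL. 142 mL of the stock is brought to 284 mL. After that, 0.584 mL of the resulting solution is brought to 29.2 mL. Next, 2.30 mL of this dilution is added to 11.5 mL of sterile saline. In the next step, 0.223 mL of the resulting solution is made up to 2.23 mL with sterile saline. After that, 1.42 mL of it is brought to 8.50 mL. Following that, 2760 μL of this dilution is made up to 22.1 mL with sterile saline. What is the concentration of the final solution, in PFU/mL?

Overall dilution factor = 2 × 50 × 6 × 10 × 5.986 × 8.007 = 2.88 × 10⁵.
2.65 × 10⁵ PFU/mL / 2.88 × 10⁵ = 0.921 PFU/mL.

0.921 PFU/mL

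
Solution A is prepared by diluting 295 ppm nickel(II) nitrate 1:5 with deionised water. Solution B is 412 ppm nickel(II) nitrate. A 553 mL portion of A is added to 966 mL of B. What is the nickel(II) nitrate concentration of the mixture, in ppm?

283 ppm

C_A = 295 ppm / 5 = 59.0 ppm.
C_mix = (C_A·V_A + C_B·V_B)/(V_A + V_B) = (59.0×553 + 412×966) / 1519 = 283 ppm.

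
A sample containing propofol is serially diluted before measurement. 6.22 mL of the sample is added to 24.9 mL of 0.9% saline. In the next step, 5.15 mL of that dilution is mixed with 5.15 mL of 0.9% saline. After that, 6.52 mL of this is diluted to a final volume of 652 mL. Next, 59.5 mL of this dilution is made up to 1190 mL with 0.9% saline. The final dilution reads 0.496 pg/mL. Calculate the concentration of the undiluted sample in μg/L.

Overall dilution factor = 5.003 × 2 × 100 × 20 = 2.00 × 10⁴.
Original = 0.496 pg/mL × 2.00 × 10⁴ = 9926 pg/mL = 9.93 μg/L.

9.93 μg/L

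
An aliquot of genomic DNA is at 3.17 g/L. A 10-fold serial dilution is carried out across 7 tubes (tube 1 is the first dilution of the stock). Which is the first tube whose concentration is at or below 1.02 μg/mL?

tube 4

Tube n has concentration 3.17 g/L / 10ⁿ.
Need 10ⁿ ≥ 3.17 g/L / 1.02 μg/mL = 3108, so n ≥ 3.49.
First such tube: n = 4.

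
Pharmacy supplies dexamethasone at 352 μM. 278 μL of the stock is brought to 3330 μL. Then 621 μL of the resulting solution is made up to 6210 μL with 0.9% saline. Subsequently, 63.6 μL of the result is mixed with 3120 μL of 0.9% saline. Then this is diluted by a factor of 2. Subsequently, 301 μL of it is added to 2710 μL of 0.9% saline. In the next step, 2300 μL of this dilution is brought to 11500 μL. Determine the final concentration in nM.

Overall dilution factor = 11.98 × 10 × 50.06 × 2 × 10.00 × 5 = 6.00 × 10⁵.
352 μM / 6.00 × 10⁵ = 5.87 × 10⁻⁴ μM = 0.587 nM.

0.587 nM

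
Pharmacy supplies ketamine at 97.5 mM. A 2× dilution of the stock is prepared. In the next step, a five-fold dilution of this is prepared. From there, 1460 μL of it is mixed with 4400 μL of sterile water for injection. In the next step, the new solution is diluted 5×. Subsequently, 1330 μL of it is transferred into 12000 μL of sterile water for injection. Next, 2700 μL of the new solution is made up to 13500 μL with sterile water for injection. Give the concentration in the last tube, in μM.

9.69 μM

Overall dilution factor = 2 × 5 × 4.014 × 5 × 10.02 × 5 = 1.01 × 10⁴.
97.5 mM / 1.01 × 10⁴ = 9.69 × 10⁻³ mM = 9.69 μM.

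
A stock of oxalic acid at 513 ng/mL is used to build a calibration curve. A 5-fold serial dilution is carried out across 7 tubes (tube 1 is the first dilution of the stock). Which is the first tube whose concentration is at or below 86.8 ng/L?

Tube n has concentration 513 ng/mL / 5ⁿ.
Need 5ⁿ ≥ 513 ng/mL / 86.8 ng/L = 5910, so n ≥ 5.40.
First such tube: n = 6.

tube 6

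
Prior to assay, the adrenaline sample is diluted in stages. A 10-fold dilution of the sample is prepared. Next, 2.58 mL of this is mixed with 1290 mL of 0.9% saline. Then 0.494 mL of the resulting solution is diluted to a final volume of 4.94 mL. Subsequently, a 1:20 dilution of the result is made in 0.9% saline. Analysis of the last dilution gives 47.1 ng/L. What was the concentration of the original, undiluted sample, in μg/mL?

47.2 μg/mL

Overall dilution factor = 10 × 501 × 10 × 20 = 1.00 × 10⁶.
Original = 47.1 ng/L × 1.00 × 10⁶ = 4.72 × 10⁷ ng/L = 47.2 μg/mL.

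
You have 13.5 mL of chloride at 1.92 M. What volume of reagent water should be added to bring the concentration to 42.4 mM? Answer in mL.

42.4 mM = 0.0424 M.
V₂ = C₁V₁/C₂ = 1.92 × 13.5 / 0.0424 = 611 mL.
Diluent to add = V₂ − V₁ = 611 − 13.5 = 598 mL.

598 mL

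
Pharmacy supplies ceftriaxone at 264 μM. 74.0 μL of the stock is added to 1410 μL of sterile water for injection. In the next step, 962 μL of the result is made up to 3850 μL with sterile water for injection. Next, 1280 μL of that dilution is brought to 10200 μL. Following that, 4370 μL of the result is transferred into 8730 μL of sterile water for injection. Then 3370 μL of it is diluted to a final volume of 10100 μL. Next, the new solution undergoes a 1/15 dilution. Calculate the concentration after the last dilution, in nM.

3.06 nM

Overall dilution factor = 20.05 × 4.002 × 7.969 × 2.998 × 2.997 × 15 = 8.62 × 10⁴.
264 μM / 8.62 × 10⁴ = 3.06 × 10⁻³ μM = 3.06 nM.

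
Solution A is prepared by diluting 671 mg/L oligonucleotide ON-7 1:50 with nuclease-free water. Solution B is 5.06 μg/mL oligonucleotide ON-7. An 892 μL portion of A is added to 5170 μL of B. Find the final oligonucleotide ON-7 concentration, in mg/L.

C_A = 671 mg/L / 50 = 13.4 mg/L.
C_B = 5.06 μg/mL = 5.06 mg/L.
C_mix = (C_A·V_A + C_B·V_B)/(V_A + V_B) = (13.4×892 + 5.06×5170) / 6062 = 6.29 mg/L.

6.29 mg/L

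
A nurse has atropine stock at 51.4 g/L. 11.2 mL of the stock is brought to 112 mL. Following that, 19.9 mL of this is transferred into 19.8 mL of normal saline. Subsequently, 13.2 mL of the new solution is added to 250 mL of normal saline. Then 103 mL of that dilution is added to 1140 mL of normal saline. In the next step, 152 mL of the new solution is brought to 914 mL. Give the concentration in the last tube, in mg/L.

Overall dilution factor = 10 × 1.995 × 19.94 × 12.07 × 6.013 = 2.89 × 10⁴.
51.4 g/L / 2.89 × 10⁴ = 1.78 × 10⁻³ g/L = 1.78 mg/L.

1.78 mg/L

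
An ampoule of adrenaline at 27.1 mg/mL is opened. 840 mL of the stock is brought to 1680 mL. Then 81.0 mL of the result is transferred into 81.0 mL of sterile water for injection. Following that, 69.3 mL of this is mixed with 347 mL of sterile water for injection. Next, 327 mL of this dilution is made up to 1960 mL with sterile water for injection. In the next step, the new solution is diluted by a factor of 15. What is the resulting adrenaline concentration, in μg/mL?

12.5 μg/mL

Overall dilution factor = 2 × 2 × 6.007 × 5.994 × 15 = 2160.
27.1 mg/mL / 2160 = 0.0125 mg/mL = 12.5 μg/mL.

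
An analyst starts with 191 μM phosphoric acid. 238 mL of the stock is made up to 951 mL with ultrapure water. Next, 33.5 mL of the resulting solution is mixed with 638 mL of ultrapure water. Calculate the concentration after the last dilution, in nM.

Overall dilution factor = 3.996 × 20.04 = 80.1.
191 μM / 80.1 = 2.38 μM = 2380 nM.

2380 nM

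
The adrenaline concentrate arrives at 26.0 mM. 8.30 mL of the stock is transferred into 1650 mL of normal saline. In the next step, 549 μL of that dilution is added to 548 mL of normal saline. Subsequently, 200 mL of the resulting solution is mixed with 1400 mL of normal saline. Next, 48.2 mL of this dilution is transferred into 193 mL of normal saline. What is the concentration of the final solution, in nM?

3.25 nM

Overall dilution factor = 199.8 × 999.2 × 8 × 5.004 = 7.99 × 10⁶.
26.0 mM / 7.99 × 10⁶ = 3.25 × 10⁻⁶ mM = 3.25 nM.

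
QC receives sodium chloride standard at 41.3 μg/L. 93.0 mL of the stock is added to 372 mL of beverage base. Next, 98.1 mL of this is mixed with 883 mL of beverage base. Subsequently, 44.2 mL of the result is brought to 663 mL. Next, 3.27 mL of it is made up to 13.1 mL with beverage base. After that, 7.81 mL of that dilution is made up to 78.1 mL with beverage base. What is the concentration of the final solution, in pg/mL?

Overall dilution factor = 5 × 10.00 × 15 × 4.006 × 10 = 3.00 × 10⁴.
41.3 μg/L / 3.00 × 10⁴ = 1.37 × 10⁻³ μg/L = 1.37 pg/mL.

1.37 pg/mL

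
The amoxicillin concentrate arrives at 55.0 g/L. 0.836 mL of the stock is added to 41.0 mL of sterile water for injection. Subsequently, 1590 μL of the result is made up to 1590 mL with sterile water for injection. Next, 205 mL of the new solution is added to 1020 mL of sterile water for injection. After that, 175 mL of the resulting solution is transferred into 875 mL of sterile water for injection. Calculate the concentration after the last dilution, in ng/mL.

Overall dilution factor = 50.04 × 1000 × 5.976 × 6 = 1.79 × 10⁶.
55.0 g/L / 1.79 × 10⁶ = 3.07 × 10⁻⁵ g/L = 30.7 ng/mL.

30.7 ng/mL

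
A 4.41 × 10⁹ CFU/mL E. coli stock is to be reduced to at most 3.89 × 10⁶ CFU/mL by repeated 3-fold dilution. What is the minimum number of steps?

7

Need 3ⁿ ≥ 1134, so n ≥ log(1134)/log(3) = 6.40.
Minimum whole steps: n = 7.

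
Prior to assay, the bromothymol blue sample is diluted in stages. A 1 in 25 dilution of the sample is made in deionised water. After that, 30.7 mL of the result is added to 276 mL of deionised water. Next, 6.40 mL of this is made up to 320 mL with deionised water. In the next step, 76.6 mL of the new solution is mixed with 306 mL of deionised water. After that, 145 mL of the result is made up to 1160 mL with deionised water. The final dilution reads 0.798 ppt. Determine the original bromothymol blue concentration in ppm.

Overall dilution factor = 25 × 9.990 × 50 × 4.995 × 8 = 4.99 × 10⁵.
Original = 0.798 ppt × 4.99 × 10⁵ = 3.98 × 10⁵ ppt = 0.398 ppm.

0.398 ppm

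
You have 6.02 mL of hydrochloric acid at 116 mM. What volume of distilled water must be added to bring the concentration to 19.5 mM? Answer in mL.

V₂ = C₁V₁/C₂ = 116 × 6.02 / 19.5 = 35.8 mL.
Diluent to add = V₂ − V₁ = 35.8 − 6.02 = 29.8 mL.

29.8 mL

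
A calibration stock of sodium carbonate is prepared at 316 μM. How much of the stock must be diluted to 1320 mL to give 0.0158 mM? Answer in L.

0.0660 L

0.0158 mM = 15.8 μM.
V₁ = C₂V₂/C₁ = 15.8 × 1320 / 316 = 66.0 mL = 0.0660 L.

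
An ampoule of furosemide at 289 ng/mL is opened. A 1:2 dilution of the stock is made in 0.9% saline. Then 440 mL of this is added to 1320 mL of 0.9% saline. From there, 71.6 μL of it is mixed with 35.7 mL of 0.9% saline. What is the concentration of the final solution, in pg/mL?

72.3 pg/mL

Overall dilution factor = 2 × 4 × 499.6 = 3997.
289 ng/mL / 3997 = 0.0723 ng/mL = 72.3 pg/mL.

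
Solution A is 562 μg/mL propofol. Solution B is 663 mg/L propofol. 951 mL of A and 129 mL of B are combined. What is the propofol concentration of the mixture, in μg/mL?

574 μg/mL

C_B = 663 mg/L = 663 μg/mL.
C_mix = (C_A·V_A + C_B·V_B)/(V_A + V_B) = (562×951 + 663×129) / 1080 = 574 μg/mL.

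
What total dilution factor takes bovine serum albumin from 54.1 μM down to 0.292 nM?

Factor = C₀/C_target = 54.1 μM / 0.292 nM = 1.85 × 10⁵.

1.85 × 10⁵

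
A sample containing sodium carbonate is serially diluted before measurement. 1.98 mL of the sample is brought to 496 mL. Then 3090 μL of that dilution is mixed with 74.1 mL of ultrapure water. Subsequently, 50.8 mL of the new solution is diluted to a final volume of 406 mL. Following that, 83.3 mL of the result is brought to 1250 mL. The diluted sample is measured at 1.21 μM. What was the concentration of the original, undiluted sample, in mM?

Overall dilution factor = 250.5 × 24.98 × 7.992 × 15.01 = 7.50 × 10⁵.
Original = 1.21 μM × 7.50 × 10⁵ = 9.08 × 10⁵ μM = 908 mM.

908 mM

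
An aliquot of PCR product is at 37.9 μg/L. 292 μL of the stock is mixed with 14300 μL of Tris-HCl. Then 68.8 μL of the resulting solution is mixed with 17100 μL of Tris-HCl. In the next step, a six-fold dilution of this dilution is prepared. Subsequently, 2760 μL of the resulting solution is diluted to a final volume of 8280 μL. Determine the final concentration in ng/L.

Overall dilution factor = 49.97 × 249.5 × 6 × 3 = 2.24 × 10⁵.
37.9 μg/L / 2.24 × 10⁵ = 1.69 × 10⁻⁴ μg/L = 0.169 ng/L.

0.169 ng/L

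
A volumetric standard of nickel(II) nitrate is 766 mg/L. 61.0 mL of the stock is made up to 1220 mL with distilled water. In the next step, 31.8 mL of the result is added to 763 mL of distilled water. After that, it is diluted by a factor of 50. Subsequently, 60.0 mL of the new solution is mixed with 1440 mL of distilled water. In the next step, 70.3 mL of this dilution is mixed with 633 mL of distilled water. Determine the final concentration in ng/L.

123 ng/L

Overall dilution factor = 20 × 24.99 × 50 × 25 × 10.00 = 6.25 × 10⁶.
766 mg/L / 6.25 × 10⁶ = 1.23 × 10⁻⁴ mg/L = 123 ng/L.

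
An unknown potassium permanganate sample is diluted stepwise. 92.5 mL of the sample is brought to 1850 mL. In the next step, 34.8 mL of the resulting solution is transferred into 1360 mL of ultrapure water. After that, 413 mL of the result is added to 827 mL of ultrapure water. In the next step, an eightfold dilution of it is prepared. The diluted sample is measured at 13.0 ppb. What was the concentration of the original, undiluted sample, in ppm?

Overall dilution factor = 20 × 40.08 × 3.002 × 8 = 1.93 × 10⁴.
Original = 13.0 ppb × 1.93 × 10⁴ = 2.50 × 10⁵ ppb = 250 ppm.

250 ppm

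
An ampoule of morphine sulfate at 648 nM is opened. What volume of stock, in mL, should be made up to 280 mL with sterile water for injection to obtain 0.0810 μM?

35.0 mL

0.0810 μM = 81.0 nM.
V₁ = C₂V₂/C₁ = 81.0 × 280 / 648 = 35.0 mL.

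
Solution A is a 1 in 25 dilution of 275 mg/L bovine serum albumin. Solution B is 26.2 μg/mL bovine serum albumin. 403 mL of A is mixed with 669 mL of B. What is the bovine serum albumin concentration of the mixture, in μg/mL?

C_A = 275 mg/L / 25 = 11.0 mg/L.
C_B = 26.2 μg/mL = 26.2 mg/L.
C_mix = (C_A·V_A + C_B·V_B)/(V_A + V_B) = (11.0×403 + 26.2×669) / 1072 = 20.5 mg/L = 20.5 μg/mL.

20.5 μg/mL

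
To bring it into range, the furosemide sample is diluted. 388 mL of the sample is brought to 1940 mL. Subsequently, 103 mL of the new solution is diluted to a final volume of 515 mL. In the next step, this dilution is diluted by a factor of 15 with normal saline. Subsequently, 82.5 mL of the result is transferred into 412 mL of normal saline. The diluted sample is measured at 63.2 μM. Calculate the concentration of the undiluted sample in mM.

Overall dilution factor = 5 × 5 × 15 × 5.994 = 2248.
Original = 63.2 μM × 2248 = 1.42 × 10⁵ μM = 142 mM.

142 mM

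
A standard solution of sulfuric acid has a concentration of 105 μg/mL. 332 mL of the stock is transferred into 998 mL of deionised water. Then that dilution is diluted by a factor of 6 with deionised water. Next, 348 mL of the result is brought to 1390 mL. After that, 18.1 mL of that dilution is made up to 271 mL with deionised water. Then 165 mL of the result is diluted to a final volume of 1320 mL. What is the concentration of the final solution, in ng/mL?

9.13 ng/mL

Overall dilution factor = 4.006 × 6 × 3.994 × 14.97 × 8 = 1.15 × 10⁴.
105 μg/mL / 1.15 × 10⁴ = 9.13 × 10⁻³ μg/mL = 9.13 ng/mL.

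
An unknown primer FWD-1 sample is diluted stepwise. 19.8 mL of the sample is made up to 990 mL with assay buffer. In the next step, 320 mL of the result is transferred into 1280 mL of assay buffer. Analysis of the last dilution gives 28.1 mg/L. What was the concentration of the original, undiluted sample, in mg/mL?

Overall dilution factor = 50 × 5 = 250.
Original = 28.1 mg/L × 250 = 7025 mg/L = 7.03 mg/mL.

7.03 mg/mL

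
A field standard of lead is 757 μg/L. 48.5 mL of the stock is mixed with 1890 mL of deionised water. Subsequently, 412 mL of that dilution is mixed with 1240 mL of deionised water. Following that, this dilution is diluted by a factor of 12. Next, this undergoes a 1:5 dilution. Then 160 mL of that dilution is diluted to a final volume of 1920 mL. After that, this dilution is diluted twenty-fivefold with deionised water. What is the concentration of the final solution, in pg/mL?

Overall dilution factor = 39.97 × 4.010 × 12 × 5 × 12 × 25 = 2.88 × 10⁶.
757 μg/L / 2.88 × 10⁶ = 2.62 × 10⁻⁴ μg/L = 0.262 pg/mL.

0.262 pg/mL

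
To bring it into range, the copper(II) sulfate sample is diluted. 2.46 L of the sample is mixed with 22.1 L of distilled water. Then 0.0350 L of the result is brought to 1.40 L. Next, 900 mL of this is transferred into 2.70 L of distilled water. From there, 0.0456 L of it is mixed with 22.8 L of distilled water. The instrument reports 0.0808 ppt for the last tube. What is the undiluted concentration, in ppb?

64.7 ppb

Overall dilution factor = 9.984 × 40 × 4 × 501 = 8.00 × 10⁵.
Original = 0.0808 ppt × 8.00 × 10⁵ = 6.47 × 10⁴ ppt = 64.7 ppb.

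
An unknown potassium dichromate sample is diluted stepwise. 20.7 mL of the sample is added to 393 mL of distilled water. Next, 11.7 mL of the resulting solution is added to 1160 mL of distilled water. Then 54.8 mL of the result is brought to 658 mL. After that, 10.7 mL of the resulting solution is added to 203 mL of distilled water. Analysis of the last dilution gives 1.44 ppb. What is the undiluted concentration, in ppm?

691 ppm

Overall dilution factor = 19.99 × 100.1 × 12.01 × 19.97 = 4.80 × 10⁵.
Original = 1.44 ppb × 4.80 × 10⁵ = 6.91 × 10⁵ ppb = 691 ppm.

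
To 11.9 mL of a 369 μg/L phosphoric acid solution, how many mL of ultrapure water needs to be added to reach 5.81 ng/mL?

5.81 ng/mL = 5.81 μg/L.
V₂ = C₁V₁/C₂ = 369 × 11.9 / 5.81 = 756 mL.
Diluent to add = V₂ − V₁ = 756 − 11.9 = 744 mL.

744 mL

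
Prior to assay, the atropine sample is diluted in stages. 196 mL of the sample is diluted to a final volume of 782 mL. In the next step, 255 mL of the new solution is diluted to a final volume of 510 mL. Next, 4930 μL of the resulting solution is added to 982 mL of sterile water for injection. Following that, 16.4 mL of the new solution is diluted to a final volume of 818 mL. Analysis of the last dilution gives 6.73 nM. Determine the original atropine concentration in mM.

Overall dilution factor = 3.990 × 2 × 200.2 × 49.88 = 7.97 × 10⁴.
Original = 6.73 nM × 7.97 × 10⁴ = 5.36 × 10⁵ nM = 0.536 mM.

0.536 mM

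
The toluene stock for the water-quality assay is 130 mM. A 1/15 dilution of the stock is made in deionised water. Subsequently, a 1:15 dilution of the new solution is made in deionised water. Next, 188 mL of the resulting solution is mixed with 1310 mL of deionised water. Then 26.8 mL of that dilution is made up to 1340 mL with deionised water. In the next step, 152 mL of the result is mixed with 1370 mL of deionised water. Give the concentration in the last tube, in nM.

145 nM

Overall dilution factor = 15 × 15 × 7.968 × 50 × 10.01 = 8.98 × 10⁵.
130 mM / 8.98 × 10⁵ = 1.45 × 10⁻⁴ mM = 145 nM.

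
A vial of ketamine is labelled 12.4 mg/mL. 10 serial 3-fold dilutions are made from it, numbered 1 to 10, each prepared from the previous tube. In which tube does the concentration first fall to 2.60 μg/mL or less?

Tube n has concentration 12.4 mg/mL / 3ⁿ.
Need 3ⁿ ≥ 12.4 mg/mL / 2.60 μg/mL = 4769, so n ≥ 7.71.
First such tube: n = 8.

tube 8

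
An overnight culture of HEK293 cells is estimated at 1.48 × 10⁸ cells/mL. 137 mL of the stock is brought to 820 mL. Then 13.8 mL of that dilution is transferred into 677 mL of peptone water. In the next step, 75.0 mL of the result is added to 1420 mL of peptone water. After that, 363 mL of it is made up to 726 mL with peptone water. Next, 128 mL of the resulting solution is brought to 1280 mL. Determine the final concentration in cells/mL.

1240 cells/mL

Overall dilution factor = 5.985 × 50.06 × 19.93 × 2 × 10 = 1.19 × 10⁵.
1.48 × 10⁸ cells/mL / 1.19 × 10⁵ = 1240 cells/mL.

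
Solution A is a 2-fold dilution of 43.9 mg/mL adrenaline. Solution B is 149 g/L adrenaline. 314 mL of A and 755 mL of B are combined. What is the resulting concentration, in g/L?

112 g/L

C_A = 43.9 mg/mL / 2 = 21.9 mg/mL.
C_B = 149 g/L = 149 mg/mL.
C_mix = (C_A·V_A + C_B·V_B)/(V_A + V_B) = (21.9×314 + 149×755) / 1069 = 112 mg/mL = 112 g/L.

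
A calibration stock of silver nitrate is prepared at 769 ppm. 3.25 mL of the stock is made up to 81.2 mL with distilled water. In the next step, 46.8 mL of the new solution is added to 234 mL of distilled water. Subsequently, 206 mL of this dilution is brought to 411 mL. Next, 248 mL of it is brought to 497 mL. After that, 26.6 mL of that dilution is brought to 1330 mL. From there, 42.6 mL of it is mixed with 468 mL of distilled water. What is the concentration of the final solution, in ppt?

2140 ppt

Overall dilution factor = 24.98 × 6 × 1.995 × 2.004 × 50 × 11.99 = 3.59 × 10⁵.
769 ppm / 3.59 × 10⁵ = 2.14 × 10⁻³ ppm = 2140 ppt.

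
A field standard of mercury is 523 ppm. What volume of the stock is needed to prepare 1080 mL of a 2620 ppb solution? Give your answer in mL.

2620 ppb = 2.62 ppm.
V₁ = C₂V₂/C₁ = 2.62 × 1080 / 523 = 5.41 mL.

5.41 mL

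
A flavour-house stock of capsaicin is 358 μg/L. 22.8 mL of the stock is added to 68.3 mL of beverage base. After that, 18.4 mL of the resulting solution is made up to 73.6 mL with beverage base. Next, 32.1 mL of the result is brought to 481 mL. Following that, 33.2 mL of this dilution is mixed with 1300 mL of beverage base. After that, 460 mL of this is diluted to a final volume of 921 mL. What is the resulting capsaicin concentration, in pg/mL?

18.6 pg/mL

Overall dilution factor = 3.996 × 4 × 14.98 × 40.16 × 2.002 = 1.93 × 10⁴.
358 μg/L / 1.93 × 10⁴ = 0.0186 μg/L = 18.6 pg/mL.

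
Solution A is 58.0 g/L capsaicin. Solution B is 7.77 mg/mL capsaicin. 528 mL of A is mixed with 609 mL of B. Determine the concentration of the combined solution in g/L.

31.1 g/L

C_B = 7.77 mg/mL = 7.77 g/L.
C_mix = (C_A·V_A + C_B·V_B)/(V_A + V_B) = (58.0×528 + 7.77×609) / 1137 = 31.1 g/L.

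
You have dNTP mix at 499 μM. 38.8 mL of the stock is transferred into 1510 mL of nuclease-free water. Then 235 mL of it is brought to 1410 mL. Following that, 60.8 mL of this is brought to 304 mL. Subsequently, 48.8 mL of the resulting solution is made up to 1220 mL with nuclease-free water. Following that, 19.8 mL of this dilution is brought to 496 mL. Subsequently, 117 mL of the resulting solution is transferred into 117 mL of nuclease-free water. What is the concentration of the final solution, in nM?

Overall dilution factor = 39.92 × 6 × 5 × 25 × 25.05 × 2 = 1.50 × 10⁶.
499 μM / 1.50 × 10⁶ = 3.33 × 10⁻⁴ μM = 0.333 nM.

0.333 nM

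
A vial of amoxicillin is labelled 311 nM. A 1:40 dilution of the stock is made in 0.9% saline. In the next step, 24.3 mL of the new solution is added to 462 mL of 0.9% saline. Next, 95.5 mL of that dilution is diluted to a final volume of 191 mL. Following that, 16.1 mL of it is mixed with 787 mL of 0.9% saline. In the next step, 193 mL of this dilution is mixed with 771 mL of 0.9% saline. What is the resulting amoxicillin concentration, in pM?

Overall dilution factor = 40 × 20.01 × 2 × 49.88 × 4.995 = 3.99 × 10⁵.
311 nM / 3.99 × 10⁵ = 7.80 × 10⁻⁴ nM = 0.780 pM.

0.780 pM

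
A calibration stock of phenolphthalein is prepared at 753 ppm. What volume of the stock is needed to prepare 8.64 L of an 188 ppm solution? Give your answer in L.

2.16 L

V₁ = C₂V₂/C₁ = 188 × 8.64 / 753 = 2.16 L.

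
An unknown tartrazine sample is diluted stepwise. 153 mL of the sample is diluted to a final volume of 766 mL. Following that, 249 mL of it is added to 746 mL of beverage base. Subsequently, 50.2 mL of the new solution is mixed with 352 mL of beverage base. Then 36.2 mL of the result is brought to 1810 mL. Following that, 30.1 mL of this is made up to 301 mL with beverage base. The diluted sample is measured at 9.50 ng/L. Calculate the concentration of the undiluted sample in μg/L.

Overall dilution factor = 5.007 × 3.996 × 8.012 × 50 × 10 = 8.01 × 10⁴.
Original = 9.50 ng/L × 8.01 × 10⁴ = 7.61 × 10⁵ ng/L = 761 μg/L.

761 μg/L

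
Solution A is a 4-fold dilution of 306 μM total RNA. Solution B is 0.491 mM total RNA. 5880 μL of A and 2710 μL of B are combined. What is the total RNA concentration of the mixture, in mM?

C_A = 306 μM / 4 = 76.5 μM.
C_B = 0.491 mM = 491 μM.
C_mix = (C_A·V_A + C_B·V_B)/(V_A + V_B) = (76.5×5880 + 491×2710) / 8590 = 207 μM = 0.207 mM.

0.207 mM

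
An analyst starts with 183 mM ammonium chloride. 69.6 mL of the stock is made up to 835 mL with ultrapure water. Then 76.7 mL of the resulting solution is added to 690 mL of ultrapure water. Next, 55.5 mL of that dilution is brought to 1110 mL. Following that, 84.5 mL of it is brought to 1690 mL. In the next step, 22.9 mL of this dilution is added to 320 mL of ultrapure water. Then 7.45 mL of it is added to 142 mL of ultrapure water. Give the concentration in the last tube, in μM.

Overall dilution factor = 12.00 × 9.996 × 20 × 20 × 14.97 × 20.06 = 1.44 × 10⁷.
183 mM / 1.44 × 10⁷ = 1.27 × 10⁻⁵ mM = 0.0127 μM.

0.0127 μM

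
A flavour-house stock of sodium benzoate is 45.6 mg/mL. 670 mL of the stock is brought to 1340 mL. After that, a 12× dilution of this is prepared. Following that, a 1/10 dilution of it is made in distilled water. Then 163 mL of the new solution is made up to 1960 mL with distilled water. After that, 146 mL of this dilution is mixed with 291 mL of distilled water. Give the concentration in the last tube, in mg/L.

Overall dilution factor = 2 × 12 × 10 × 12.02 × 2.993 = 8638.
45.6 mg/mL / 8638 = 5.28 × 10⁻³ mg/mL = 5.28 mg/L.

5.28 mg/L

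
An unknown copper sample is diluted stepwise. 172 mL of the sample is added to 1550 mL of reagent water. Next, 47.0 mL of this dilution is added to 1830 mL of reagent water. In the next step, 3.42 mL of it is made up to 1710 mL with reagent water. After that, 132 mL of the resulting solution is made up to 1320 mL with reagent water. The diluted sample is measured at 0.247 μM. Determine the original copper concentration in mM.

494 mM

Overall dilution factor = 10.01 × 39.94 × 500 × 10 = 2.00 × 10⁶.
Original = 0.247 μM × 2.00 × 10⁶ = 4.94 × 10⁵ μM = 494 mM.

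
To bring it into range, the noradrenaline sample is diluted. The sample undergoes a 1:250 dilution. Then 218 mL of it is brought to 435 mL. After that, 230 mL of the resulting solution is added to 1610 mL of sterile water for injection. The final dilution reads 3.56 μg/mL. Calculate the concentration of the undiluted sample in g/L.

Overall dilution factor = 250 × 1.995 × 8 = 3991.
Original = 3.56 μg/mL × 3991 = 1.42 × 10⁴ μg/mL = 14.2 g/L.

14.2 g/L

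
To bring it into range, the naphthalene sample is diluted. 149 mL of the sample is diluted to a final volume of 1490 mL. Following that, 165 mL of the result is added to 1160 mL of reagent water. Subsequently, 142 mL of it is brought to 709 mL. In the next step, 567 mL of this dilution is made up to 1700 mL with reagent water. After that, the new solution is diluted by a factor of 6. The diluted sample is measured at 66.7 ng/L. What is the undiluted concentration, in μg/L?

Overall dilution factor = 10 × 8.030 × 4.993 × 2.998 × 6 = 7213.
Original = 66.7 ng/L × 7213 = 4.81 × 10⁵ ng/L = 481 μg/L.

481 μg/L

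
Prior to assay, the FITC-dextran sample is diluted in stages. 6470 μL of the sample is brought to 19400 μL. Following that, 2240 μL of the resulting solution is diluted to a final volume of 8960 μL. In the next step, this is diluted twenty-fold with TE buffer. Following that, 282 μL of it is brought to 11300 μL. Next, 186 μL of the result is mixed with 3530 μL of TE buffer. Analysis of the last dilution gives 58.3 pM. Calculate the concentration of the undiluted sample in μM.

11.2 μM

Overall dilution factor = 2.998 × 4 × 20 × 40.07 × 19.98 = 1.92 × 10⁵.
Original = 58.3 pM × 1.92 × 10⁵ = 1.12 × 10⁷ pM = 11.2 μM.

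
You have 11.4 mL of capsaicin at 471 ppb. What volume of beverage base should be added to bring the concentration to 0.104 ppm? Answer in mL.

40.2 mL

0.104 ppm = 104 ppb.
V₂ = C₁V₁/C₂ = 471 × 11.4 / 104 = 51.6 mL.
Diluent to add = V₂ − V₁ = 51.6 − 11.4 = 40.2 mL.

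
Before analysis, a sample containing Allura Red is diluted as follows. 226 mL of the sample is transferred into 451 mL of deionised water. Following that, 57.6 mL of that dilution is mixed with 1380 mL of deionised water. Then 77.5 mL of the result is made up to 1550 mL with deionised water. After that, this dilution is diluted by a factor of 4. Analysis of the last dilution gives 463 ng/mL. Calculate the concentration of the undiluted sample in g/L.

Overall dilution factor = 2.996 × 24.96 × 20 × 4 = 5981.
Original = 463 ng/mL × 5981 = 2.77 × 10⁶ ng/mL = 2.77 g/L.

2.77 g/L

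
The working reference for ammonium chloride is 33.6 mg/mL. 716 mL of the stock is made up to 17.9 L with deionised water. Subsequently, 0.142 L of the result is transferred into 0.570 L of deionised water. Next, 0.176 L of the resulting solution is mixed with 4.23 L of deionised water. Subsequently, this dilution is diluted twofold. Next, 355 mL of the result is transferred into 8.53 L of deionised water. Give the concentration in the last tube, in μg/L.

Overall dilution factor = 25 × 5.014 × 25.03 × 2 × 25.03 = 1.57 × 10⁵.
33.6 mg/mL / 1.57 × 10⁵ = 2.14 × 10⁻⁴ mg/mL = 214 μg/L.

214 μg/L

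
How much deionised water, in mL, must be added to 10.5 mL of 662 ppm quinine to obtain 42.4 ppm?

V₂ = C₁V₁/C₂ = 662 × 10.5 / 42.4 = 164 mL.
Diluent to add = V₂ − V₁ = 164 − 10.5 = 153 mL.

153 mL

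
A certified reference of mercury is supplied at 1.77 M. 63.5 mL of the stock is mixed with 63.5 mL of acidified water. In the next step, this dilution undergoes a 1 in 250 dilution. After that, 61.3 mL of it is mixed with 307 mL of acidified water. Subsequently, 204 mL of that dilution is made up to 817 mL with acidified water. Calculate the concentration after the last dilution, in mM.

Overall dilution factor = 2 × 250 × 6.008 × 4.005 = 1.20 × 10⁴.
1.77 M / 1.20 × 10⁴ = 1.47 × 10⁻⁴ M = 0.147 mM.

0.147 mM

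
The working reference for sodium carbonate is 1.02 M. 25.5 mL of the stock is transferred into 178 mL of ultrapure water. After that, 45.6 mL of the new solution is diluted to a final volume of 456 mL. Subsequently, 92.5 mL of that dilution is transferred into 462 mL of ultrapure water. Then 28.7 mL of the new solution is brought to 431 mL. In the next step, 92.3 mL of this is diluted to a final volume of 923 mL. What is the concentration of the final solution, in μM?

Overall dilution factor = 7.980 × 10 × 5.995 × 15.02 × 10 = 7.18 × 10⁴.
1.02 M / 7.18 × 10⁴ = 1.42 × 10⁻⁵ M = 14.2 μM.

14.2 μM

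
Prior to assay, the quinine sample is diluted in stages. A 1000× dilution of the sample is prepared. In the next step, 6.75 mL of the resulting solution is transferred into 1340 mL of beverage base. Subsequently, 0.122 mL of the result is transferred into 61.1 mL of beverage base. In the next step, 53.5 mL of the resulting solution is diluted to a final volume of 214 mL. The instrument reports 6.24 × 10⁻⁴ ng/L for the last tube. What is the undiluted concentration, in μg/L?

250 μg/L

Overall dilution factor = 1000 × 199.5 × 501.8 × 4 = 4.00 × 10⁸.
Original = 6.24 × 10⁻⁴ ng/L × 4.00 × 10⁸ = 2.50 × 10⁵ ng/L = 250 μg/L.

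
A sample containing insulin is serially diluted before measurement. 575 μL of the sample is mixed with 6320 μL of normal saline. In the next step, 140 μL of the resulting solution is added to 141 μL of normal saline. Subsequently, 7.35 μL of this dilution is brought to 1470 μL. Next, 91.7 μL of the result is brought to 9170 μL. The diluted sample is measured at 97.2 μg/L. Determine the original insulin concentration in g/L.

46.8 g/L

Overall dilution factor = 11.99 × 2.007 × 200 × 100 = 4.81 × 10⁵.
Original = 97.2 μg/L × 4.81 × 10⁵ = 4.68 × 10⁷ μg/L = 46.8 g/L.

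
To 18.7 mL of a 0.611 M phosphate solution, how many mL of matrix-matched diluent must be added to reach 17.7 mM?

627 mL

17.7 mM = 0.0177 M.
V₂ = C₁V₁/C₂ = 0.611 × 18.7 / 0.0177 = 646 mL.
Diluent to add = V₂ − V₁ = 646 − 18.7 = 627 mL.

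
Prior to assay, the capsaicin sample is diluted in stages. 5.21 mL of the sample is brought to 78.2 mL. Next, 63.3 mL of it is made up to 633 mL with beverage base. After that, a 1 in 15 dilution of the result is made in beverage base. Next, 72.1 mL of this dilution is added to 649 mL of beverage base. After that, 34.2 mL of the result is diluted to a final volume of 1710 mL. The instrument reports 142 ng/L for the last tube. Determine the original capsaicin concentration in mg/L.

Overall dilution factor = 15.01 × 10 × 15 × 10.00 × 50 = 1.13 × 10⁶.
Original = 142 ng/L × 1.13 × 10⁶ = 1.60 × 10⁸ ng/L = 160 mg/L.

160 mg/L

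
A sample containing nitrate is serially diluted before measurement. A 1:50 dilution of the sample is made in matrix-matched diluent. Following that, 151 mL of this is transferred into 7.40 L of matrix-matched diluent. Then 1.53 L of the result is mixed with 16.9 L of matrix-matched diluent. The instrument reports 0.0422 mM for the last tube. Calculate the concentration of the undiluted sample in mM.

Overall dilution factor = 50 × 50.01 × 12.05 = 3.01 × 10⁴.
Original = 0.0422 mM × 3.01 × 10⁴ = 1271 mM.

1270 mM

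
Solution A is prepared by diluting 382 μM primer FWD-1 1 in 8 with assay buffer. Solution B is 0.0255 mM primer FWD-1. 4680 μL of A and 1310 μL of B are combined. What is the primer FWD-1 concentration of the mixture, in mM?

0.0429 mM

C_A = 382 μM / 8 = 47.8 μM.
C_B = 0.0255 mM = 25.5 μM.
C_mix = (C_A·V_A + C_B·V_B)/(V_A + V_B) = (47.8×4680 + 25.5×1310) / 5990 = 42.9 μM = 0.0429 mM.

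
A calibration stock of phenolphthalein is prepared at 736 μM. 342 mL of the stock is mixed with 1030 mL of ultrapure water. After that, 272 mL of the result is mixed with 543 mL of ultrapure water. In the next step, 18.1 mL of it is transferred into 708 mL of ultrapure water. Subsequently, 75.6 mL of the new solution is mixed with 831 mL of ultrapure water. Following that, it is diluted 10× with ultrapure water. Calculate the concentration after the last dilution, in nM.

Overall dilution factor = 4.012 × 2.996 × 40.12 × 11.99 × 10 = 5.78 × 10⁴.
736 μM / 5.78 × 10⁴ = 0.0127 μM = 12.7 nM.

12.7 nM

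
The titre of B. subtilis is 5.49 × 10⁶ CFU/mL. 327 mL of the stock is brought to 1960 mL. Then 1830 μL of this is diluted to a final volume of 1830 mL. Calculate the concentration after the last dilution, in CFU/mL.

Overall dilution factor = 5.994 × 1000 = 5994.
5.49 × 10⁶ CFU/mL / 5994 = 916 CFU/mL.

916 CFU/mL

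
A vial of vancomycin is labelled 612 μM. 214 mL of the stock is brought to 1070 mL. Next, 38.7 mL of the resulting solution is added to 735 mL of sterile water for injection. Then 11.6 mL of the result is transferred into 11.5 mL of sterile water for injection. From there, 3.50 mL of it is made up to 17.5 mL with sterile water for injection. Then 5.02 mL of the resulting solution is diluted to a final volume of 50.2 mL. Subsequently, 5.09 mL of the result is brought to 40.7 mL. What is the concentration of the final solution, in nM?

7.69 nM

Overall dilution factor = 5 × 19.99 × 1.991 × 5 × 10 × 7.996 = 7.96 × 10⁴.
612 μM / 7.96 × 10⁴ = 7.69 × 10⁻³ μM = 7.69 nM.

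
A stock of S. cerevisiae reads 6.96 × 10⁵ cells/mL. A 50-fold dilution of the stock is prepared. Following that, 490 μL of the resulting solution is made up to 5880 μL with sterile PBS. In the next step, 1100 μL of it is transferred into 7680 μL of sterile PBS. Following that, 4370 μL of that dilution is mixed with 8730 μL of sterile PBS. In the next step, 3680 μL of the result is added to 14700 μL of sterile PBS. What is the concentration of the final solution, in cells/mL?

Overall dilution factor = 50 × 12 × 7.982 × 2.998 × 4.995 = 7.17 × 10⁴.
6.96 × 10⁵ cells/mL / 7.17 × 10⁴ = 9.71 cells/mL.

9.71 cells/mL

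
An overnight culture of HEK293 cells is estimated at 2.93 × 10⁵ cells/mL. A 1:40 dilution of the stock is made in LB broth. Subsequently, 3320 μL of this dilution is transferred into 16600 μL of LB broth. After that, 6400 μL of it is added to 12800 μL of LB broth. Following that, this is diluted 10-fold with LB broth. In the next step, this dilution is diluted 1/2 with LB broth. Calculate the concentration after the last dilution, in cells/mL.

20.3 cells/mL

Overall dilution factor = 40 × 6 × 3 × 10 × 2 = 1.44 × 10⁴.
2.93 × 10⁵ cells/mL / 1.44 × 10⁴ = 20.3 cells/mL.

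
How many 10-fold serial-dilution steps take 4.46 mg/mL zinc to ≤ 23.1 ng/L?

9

Need 10ⁿ ≥ 1.93 × 10⁸, so n ≥ log(1.93 × 10⁸)/log(10) = 8.29.
Minimum whole steps: n = 9.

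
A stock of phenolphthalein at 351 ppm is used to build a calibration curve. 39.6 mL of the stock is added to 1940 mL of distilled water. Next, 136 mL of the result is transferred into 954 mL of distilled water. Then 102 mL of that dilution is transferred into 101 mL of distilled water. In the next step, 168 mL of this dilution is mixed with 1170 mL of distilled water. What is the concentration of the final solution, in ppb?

Overall dilution factor = 49.99 × 8.015 × 1.990 × 7.964 = 6351.
351 ppm / 6351 = 0.0553 ppm = 55.3 ppb.

55.3 ppb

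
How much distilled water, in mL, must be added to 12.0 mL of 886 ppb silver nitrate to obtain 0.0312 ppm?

329 mL

0.0312 ppm = 31.2 ppb.
V₂ = C₁V₁/C₂ = 886 × 12.0 / 31.2 = 341 mL.
Diluent to add = V₂ − V₁ = 341 − 12.0 = 329 mL.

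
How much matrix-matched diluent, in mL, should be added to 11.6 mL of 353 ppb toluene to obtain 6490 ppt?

6490 ppt = 6.49 ppb.
V₂ = C₁V₁/C₂ = 353 × 11.6 / 6.49 = 631 mL.
Diluent to add = V₂ − V₁ = 631 − 11.6 = 619 mL.

619 mL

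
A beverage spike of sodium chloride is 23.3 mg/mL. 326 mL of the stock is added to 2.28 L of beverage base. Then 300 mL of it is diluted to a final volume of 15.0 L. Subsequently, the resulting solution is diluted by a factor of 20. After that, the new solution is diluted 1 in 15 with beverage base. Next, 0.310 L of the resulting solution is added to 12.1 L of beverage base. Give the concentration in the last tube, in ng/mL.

Overall dilution factor = 7.994 × 50 × 20 × 15 × 40.03 = 4.80 × 10⁶.
23.3 mg/mL / 4.80 × 10⁶ = 4.85 × 10⁻⁶ mg/mL = 4.85 ng/mL.

4.85 ng/mL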